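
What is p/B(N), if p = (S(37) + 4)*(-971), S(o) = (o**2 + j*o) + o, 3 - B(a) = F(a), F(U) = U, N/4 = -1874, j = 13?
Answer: -1836161/7499 ≈ -244.85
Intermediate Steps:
N = -7496 (N = 4*(-1874) = -7496)
B(a) = 3 - a
S(o) = o**2 + 14*o (S(o) = (o**2 + 13*o) + o = o**2 + 14*o)
p = -1836161 (p = (37*(14 + 37) + 4)*(-971) = (37*51 + 4)*(-971) = (1887 + 4)*(-971) = 1891*(-971) = -1836161)
p/B(N) = -1836161/(3 - 1*(-7496)) = -1836161/(3 + 7496) = -1836161/7499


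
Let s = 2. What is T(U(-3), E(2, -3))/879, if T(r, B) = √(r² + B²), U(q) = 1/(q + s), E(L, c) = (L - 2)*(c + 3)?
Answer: 1/879 ≈ 0.0011377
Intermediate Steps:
E(L, c) = (-2 + L)*(3 + c)
U(q) = 1/(2 + q) (U(q) = 1/(q + 2) = 1/(2 + q))
T(r, B) = √(B² + r²)
T(U(-3), E(2, -3))/879 = √((-6 - 2*(-3) + 3*2 + 2*(-3))² + (1/(2 - 3))²)/879 = √((-6 + 6 + 6 - 6)² + (1/(-1))²)*(1/879) = √(0² + (-1)²)*(1/879) = √(0 + 1)*(1/879) = √1*(1/879) = 1*(1/879) = 1/879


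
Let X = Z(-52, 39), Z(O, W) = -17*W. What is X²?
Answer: 439569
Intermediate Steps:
X = -663 (X = -17*39 = -663)
X² = (-663)² = 439569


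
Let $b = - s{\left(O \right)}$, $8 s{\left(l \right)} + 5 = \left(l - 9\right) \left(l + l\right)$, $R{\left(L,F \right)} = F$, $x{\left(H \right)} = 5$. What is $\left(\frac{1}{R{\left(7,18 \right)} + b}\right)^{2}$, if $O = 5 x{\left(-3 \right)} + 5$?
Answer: $\frac{64}{1234321} \approx 5.185 \cdot 10^{-5}$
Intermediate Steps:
$O = 30$ ($O = 5 \cdot 5 + 5 = 25 + 5 = 30$)
$s{\left(l \right)} = - \frac{5}{8} + \frac{l \left(-9 + l\right)}{4}$ ($s{\left(l \right)} = - \frac{5}{8} + \frac{\left(l - 9\right) \left(l + l\right)}{8} = - \frac{5}{8} + \frac{\left(-9 + l\right) 2 l}{8} = - \frac{5}{8} + \frac{2 l \left(-9 + l\right)}{8} = - \frac{5}{8} + \frac{l \left(-9 + l\right)}{4}$)
$b = - \frac{1255}{8}$ ($b = - (- \frac{5}{8} - \frac{135}{2} + \frac{30^{2}}{4}) = - (- \frac{5}{8} - \frac{135}{2} + \frac{1}{4} \cdot 900) = - (- \frac{5}{8} - \frac{135}{2} + 225) = \left(-1\right) \frac{1255}{8} = - \frac{1255}{8} \approx -156.88$)
$\left(\frac{1}{R{\left(7,18 \right)} + b}\right)^{2} = \left(\frac{1}{18 - \frac{1255}{8}}\right)^{2} = \left(\frac{1}{- \frac{1111}{8}}\right)^{2} = \left(- \frac{8}{1111}\right)^{2} = \frac{64}{1234321}$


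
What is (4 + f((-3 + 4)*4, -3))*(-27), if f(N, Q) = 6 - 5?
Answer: -135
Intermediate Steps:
f(N, Q) = 1
(4 + f((-3 + 4)*4, -3))*(-27) = (4 + 1)*(-27) = 5*(-27) = -135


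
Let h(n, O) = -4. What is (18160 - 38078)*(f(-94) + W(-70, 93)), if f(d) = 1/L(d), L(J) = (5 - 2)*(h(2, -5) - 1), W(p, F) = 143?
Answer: -42704192/15 ≈ -2.8469e+6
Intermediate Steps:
L(J) = -15 (L(J) = (5 - 2)*(-4 - 1) = 3*(-5) = -15)
f(d) = -1/15 (f(d) = 1/(-15) = -1/15)
(18160 - 38078)*(f(-94) + W(-70, 93)) = (18160 - 38078)*(-1/15 + 143) = -19918*2144/15 = -42704192/15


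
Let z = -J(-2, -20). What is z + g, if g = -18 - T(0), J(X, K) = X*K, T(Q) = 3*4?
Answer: -70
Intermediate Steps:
T(Q) = 12
J(X, K) = K*X
z = -40 (z = -(-20)*(-2) = -1*40 = -40)
g = -30 (g = -18 - 1*12 = -18 - 12 = -30)
z + g = -40 - 30 = -70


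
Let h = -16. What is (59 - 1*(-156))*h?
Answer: -3440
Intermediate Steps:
(59 - 1*(-156))*h = (59 - 1*(-156))*(-16) = (59 + 156)*(-16) = 215*(-16) = -3440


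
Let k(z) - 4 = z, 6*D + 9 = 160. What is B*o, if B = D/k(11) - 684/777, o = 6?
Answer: 18589/3885 ≈ 4.7848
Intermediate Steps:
D = 151/6 (D = -3/2 + (⅙)*160 = -3/2 + 80/3 = 151/6 ≈ 25.167)
k(z) = 4 + z
B = 18589/23310 (B = 151/(6*(4 + 11)) - 684/777 = (151/6)/15 - 684*1/777 = (151/6)*(1/15) - 228/259 = 151/90 - 228/259 = 18589/23310 ≈ 0.79747)
B*o = (18589/23310)*6 = 18589/3885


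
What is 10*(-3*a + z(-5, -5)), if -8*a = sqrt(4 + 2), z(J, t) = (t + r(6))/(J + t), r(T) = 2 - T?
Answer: 9 + 15*sqrt(6)/4 ≈ 18.186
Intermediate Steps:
z(J, t) = (-4 + t)/(J + t) (z(J, t) = (t + (2 - 1*6))/(J + t) = (t + (2 - 6))/(J + t) = (t - 4)/(J + t) = (-4 + t)/(J + t))
a = -sqrt(6)/8 (a = -sqrt(4 + 2)/8 = -sqrt(6)/8 ≈ -0.30619)
10*(-3*a + z(-5, -5)) = 10*(-(-3)*sqrt(6)/8 + (-4 - 5)/(-5 - 5)) = 10*(3*sqrt(6)/8 - 9/(-10)) = 10*(3*sqrt(6)/8 - 1/10*(-9)) = 10*(3*sqrt(6)/8 + 9/10) = 10*(9/10 + 3*sqrt(6)/8) = 9 + 15*sqrt(6)/4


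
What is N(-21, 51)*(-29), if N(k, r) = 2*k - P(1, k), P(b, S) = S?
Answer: 609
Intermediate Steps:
N(k, r) = k (N(k, r) = 2*k - k = k)
N(-21, 51)*(-29) = -21*(-29) = 609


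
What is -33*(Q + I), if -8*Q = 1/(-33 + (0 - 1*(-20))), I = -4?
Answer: 13695/104 ≈ 131.68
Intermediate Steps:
Q = 1/104 (Q = -1/(8*(-33 + (0 - 1*(-20)))) = -1/(8*(-33 + (0 + 20))) = -1/(8*(-33 + 20)) = -⅛/(-13) = -⅛*(-1/13) = 1/104 ≈ 0.0096154)
-33*(Q + I) = -33*(1/104 - 4) = -33*(-415/104) = 13695/104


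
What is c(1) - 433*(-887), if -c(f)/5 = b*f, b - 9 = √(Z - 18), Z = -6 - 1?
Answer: 384026 - 25*I ≈ 3.8403e+5 - 25.0*I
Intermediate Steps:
Z = -7
b = 9 + 5*I (b = 9 + √(-7 - 18) = 9 + √(-25) = 9 + 5*I ≈ 9.0 + 5.0*I)
c(f) = -5*f*(9 + 5*I) (c(f) = -5*(9 + 5*I)*f = -5*f*(9 + 5*I))
c(1) - 433*(-887) = 1*(-45 - 25*I) - 433*(-887) = (-45 - 25*I) + 384071 = 384026 - 25*I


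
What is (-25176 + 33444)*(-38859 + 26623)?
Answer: -101167248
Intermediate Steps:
(-25176 + 33444)*(-38859 + 26623) = 8268*(-12236) = -101167248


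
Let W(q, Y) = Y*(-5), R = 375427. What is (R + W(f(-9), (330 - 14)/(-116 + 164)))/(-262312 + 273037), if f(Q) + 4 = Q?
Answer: 4504729/128700 ≈ 35.002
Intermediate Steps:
f(Q) = -4 + Q
W(q, Y) = -5*Y
(R + W(f(-9), (330 - 14)/(-116 + 164)))/(-262312 + 273037) = (375427 - 5*(330 - 14)/(-116 + 164))/(-262312 + 273037) = (375427 - 1580/48)/10725 = (375427 - 1580/48)*(1/10725) = (375427 - 5*79/12)*(1/10725) = (375427 - 395/12)*(1/10725) = (4504729/12)*(1/10725) = 4504729/128700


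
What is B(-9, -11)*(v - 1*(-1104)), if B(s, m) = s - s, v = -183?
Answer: 0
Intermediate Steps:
B(s, m) = 0
B(-9, -11)*(v - 1*(-1104)) = 0*(-183 - 1*(-1104)) = 0*(-183 + 1104) = 0*921 = 0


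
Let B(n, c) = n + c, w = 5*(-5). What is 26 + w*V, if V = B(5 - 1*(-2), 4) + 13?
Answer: -574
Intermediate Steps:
w = -25
B(n, c) = c + n
V = 24 (V = (4 + (5 - 1*(-2))) + 13 = (4 + (5 + 2)) + 13 = (4 + 7) + 13 = 11 + 13 = 24)
26 + w*V = 26 - 25*24 = 26 - 600 = -574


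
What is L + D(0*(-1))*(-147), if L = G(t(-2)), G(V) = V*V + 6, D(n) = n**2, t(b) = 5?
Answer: 31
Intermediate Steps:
G(V) = 6 + V**2 (G(V) = V**2 + 6 = 6 + V**2)
L = 31 (L = 6 + 5**2 = 6 + 25 = 31)
L + D(0*(-1))*(-147) = 31 + (0*(-1))**2*(-147) = 31 + 0**2*(-147) = 31 + 0*(-147) = 31 + 0 = 31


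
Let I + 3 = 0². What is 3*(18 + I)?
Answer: 45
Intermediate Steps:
I = -3 (I = -3 + 0² = -3 + 0 = -3)
3*(18 + I) = 3*(18 - 3) = 3*15 = 45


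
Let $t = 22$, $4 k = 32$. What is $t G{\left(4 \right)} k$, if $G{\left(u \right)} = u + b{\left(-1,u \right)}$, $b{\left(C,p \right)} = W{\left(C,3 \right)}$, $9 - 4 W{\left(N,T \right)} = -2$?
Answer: $1188$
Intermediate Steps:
$k = 8$ ($k = \frac{1}{4} \cdot 32 = 8$)
$W{\left(N,T \right)} = \frac{11}{4}$ ($W{\left(N,T \right)} = \frac{9}{4} - - \frac{1}{2} = \frac{9}{4} + \frac{1}{2} = \frac{11}{4}$)
$b{\left(C,p \right)} = \frac{11}{4}$
$G{\left(u \right)} = \frac{11}{4} + u$ ($G{\left(u \right)} = u + \frac{11}{4} = \frac{11}{4} + u$)
$t G{\left(4 \right)} k = 22 \left(\frac{11}{4} + 4\right) 8 = 22 \cdot \frac{27}{4} \cdot 8 = \frac{297}{2} \cdot 8 = 1188$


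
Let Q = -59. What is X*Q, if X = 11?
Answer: -649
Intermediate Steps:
X*Q = 11*(-59) = -649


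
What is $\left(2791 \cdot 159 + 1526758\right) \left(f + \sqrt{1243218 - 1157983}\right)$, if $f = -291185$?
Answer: $-573787904495 + 1970527 \sqrt{85235} \approx -5.7321 \cdot 10^{11}$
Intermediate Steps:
$\left(2791 \cdot 159 + 1526758\right) \left(f + \sqrt{1243218 - 1157983}\right) = \left(2791 \cdot 159 + 1526758\right) \left(-291185 + \sqrt{1243218 - 1157983}\right) = \left(443769 + 1526758\right) \left(-291185 + \sqrt{85235}\right) = 1970527 \left(-291185 + \sqrt{85235}\right) = -573787904495 + 1970527 \sqrt{85235}$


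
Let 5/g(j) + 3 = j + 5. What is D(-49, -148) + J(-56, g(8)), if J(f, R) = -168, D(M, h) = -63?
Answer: -231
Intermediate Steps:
g(j) = 5/(2 + j) (g(j) = 5/(-3 + (j + 5)) = 5/(-3 + (5 + j)) = 5/(2 + j))
D(-49, -148) + J(-56, g(8)) = -63 - 168 = -231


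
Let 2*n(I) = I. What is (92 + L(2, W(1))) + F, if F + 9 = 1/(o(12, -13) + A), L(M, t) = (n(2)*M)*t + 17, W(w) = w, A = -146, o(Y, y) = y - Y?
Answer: 17441/171 ≈ 101.99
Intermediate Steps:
n(I) = I/2
L(M, t) = 17 + M*t (L(M, t) = (((1/2)*2)*M)*t + 17 = (1*M)*t + 17 = M*t + 17 = 17 + M*t)
F = -1540/171 (F = -9 + 1/((-13 - 1*12) - 146) = -9 + 1/((-13 - 12) - 146) = -9 + 1/(-25 - 146) = -9 + 1/(-171) = -9 - 1/171 = -1540/171 ≈ -9.0058)
(92 + L(2, W(1))) + F = (92 + (17 + 2*1)) - 1540/171 = (92 + (17 + 2)) - 1540/171 = (92 + 19) - 1540/171 = 111 - 1540/171 = 17441/171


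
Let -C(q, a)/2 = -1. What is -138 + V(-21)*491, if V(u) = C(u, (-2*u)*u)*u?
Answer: -20760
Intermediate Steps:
C(q, a) = 2 (C(q, a) = -2*(-1) = 2)
V(u) = 2*u
-138 + V(-21)*491 = -138 + (2*(-21))*491 = -138 - 42*491 = -138 - 20622 = -20760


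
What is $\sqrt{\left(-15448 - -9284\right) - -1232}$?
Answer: $6 i \sqrt{137} \approx 70.228 i$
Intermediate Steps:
$\sqrt{\left(-15448 - -9284\right) - -1232} = \sqrt{\left(-15448 + 9284\right) + \left(-81 + 1313\right)} = \sqrt{-6164 + 1232} = \sqrt{-4932} = 6 i \sqrt{137}$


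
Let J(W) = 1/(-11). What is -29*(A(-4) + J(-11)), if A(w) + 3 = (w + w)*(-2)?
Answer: -4118/11 ≈ -374.36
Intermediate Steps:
A(w) = -3 - 4*w (A(w) = -3 + (w + w)*(-2) = -3 + (2*w)*(-2) = -3 - 4*w)
J(W) = -1/11
-29*(A(-4) + J(-11)) = -29*((-3 - 4*(-4)) - 1/11) = -29*((-3 + 16) - 1/11) = -29*(13 - 1/11) = -29*142/11 = -4118/11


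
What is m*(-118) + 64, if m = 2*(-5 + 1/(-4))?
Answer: 1303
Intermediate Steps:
m = -21/2 (m = 2*(-5 - ¼) = 2*(-21/4) = -21/2 ≈ -10.500)
m*(-118) + 64 = -21/2*(-118) + 64 = 1239 + 64 = 1303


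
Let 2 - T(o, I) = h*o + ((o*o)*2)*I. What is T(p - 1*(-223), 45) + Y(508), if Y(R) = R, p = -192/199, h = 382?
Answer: -179046939070/39601 ≈ -4.5213e+6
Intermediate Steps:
p = -192/199 (p = -192*1/199 = -192/199 ≈ -0.96482)
T(o, I) = 2 - 382*o - 2*I*o² (T(o, I) = 2 - (382*o + ((o*o)*2)*I) = 2 - (382*o + (o²*2)*I) = 2 - (382*o + (2*o²)*I) = 2 - (382*o + 2*I*o²) = 2 + (-382*o - 2*I*o²) = 2 - 382*o - 2*I*o²)
T(p - 1*(-223), 45) + Y(508) = (2 - 382*(-192/199 - 1*(-223)) - 2*45*(-192/199 - 1*(-223))²) + 508 = (2 - 382*(-192/199 + 223) - 2*45*(-192/199 + 223)²) + 508 = (2 - 382*44185/199 - 2*45*(44185/199)²) + 508 = (2 - 16878670/199 - 2*45*1952314225/39601) + 508 = (2 - 16878670/199 - 175708280250/39601) + 508 = -179067056378/39601 + 508 = -179046939070/39601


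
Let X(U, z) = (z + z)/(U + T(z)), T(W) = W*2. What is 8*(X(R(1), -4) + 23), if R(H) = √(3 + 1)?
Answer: 584/3 ≈ 194.67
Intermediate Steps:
T(W) = 2*W
R(H) = 2 (R(H) = √4 = 2)
X(U, z) = 2*z/(U + 2*z) (X(U, z) = (z + z)/(U + 2*z) = (2*z)/(U + 2*z) = 2*z/(U + 2*z))
8*(X(R(1), -4) + 23) = 8*(2*(-4)/(2 + 2*(-4)) + 23) = 8*(2*(-4)/(2 - 8) + 23) = 8*(2*(-4)/(-6) + 23) = 8*(2*(-4)*(-⅙) + 23) = 8*(4/3 + 23) = 8*(73/3) = 584/3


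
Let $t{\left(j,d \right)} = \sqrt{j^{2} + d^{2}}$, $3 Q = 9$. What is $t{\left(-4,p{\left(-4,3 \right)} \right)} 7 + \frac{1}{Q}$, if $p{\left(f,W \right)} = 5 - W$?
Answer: $\frac{1}{3} + 14 \sqrt{5} \approx 31.638$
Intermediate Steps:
$Q = 3$ ($Q = \frac{1}{3} \cdot 9 = 3$)
$t{\left(j,d \right)} = \sqrt{d^{2} + j^{2}}$
$t{\left(-4,p{\left(-4,3 \right)} \right)} 7 + \frac{1}{Q} = \sqrt{\left(5 - 3\right)^{2} + \left(-4\right)^{2}} \cdot 7 + \frac{1}{3} = \sqrt{\left(5 - 3\right)^{2} + 16} \cdot 7 + \frac{1}{3} = \sqrt{2^{2} + 16} \cdot 7 + \frac{1}{3} = \sqrt{4 + 16} \cdot 7 + \frac{1}{3} = \sqrt{20} \cdot 7 + \frac{1}{3} = 2 \sqrt{5} \cdot 7 + \frac{1}{3} = 14 \sqrt{5} + \frac{1}{3} = \frac{1}{3} + 14 \sqrt{5}$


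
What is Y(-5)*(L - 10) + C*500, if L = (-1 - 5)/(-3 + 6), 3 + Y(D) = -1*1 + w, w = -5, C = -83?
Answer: -41392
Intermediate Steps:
Y(D) = -9 (Y(D) = -3 + (-1*1 - 5) = -3 + (-1 - 5) = -3 - 6 = -9)
L = -2 (L = -6/3 = -6*1/3 = -2)
Y(-5)*(L - 10) + C*500 = -9*(-2 - 10) - 83*500 = -9*(-12) - 41500 = 108 - 41500 = -41392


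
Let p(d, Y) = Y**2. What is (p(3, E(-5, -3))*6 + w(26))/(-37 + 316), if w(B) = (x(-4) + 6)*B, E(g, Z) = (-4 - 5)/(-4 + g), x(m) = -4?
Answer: 58/279 ≈ 0.20789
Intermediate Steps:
E(g, Z) = -9/(-4 + g)
w(B) = 2*B (w(B) = (-4 + 6)*B = 2*B)
(p(3, E(-5, -3))*6 + w(26))/(-37 + 316) = ((-9/(-4 - 5))**2*6 + 2*26)/(-37 + 316) = ((-9/(-9))**2*6 + 52)/279 = ((-9*(-1/9))**2*6 + 52)*(1/279) = (1**2*6 + 52)*(1/279) = (1*6 + 52)*(1/279) = (6 + 52)*(1/279) = 58*(1/279) = 58/279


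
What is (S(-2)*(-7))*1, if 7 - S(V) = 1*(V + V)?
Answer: -77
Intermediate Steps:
S(V) = 7 - 2*V (S(V) = 7 - (V + V) = 7 - 2*V)
(S(-2)*(-7))*1 = ((7 - 2*(-2))*(-7))*1 = ((7 + 4)*(-7))*1 = (11*(-7))*1 = -77*1 = -77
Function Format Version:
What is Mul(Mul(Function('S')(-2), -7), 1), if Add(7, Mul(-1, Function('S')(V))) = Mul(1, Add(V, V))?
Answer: -77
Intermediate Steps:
Function('S')(V) = Add(7, Mul(-2, V)) (Function('S')(V) = Add(7, Mul(-1, Mul(1, Add(V, V)))) = Add(7, Mul(-1, Mul(1, Mul(2, V)))) = Add(7, Mul(-1, Mul(2, V))) = Add(7, Mul(-2, V)))
Mul(Mul(Function('S')(-2), -7), 1) = Mul(Mul(Add(7, Mul(-2, -2)), -7), 1) = Mul(Mul(Add(7, 4), -7), 1) = Mul(Mul(11, -7), 1) = Mul(-77, 1) = -77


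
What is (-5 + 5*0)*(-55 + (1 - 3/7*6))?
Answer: 1980/7 ≈ 282.86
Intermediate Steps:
(-5 + 5*0)*(-55 + (1 - 3/7*6)) = (-5 + 0)*(-55 + (1 - 3*1/7*6)) = -5*(-55 + (1 - 3/7*6)) = -5*(-55 + (1 - 18/7)) = -5*(-55 - 11/7) = -5*(-396/7) = 1980/7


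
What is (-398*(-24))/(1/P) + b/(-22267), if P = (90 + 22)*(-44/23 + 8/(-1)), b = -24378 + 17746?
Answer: -5431363637288/512141 ≈ -1.0605e+7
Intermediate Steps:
b = -6632
P = -25536/23 (P = 112*(-44*1/23 + 8*(-1)) = 112*(-44/23 - 8) = 112*(-228/23) = -25536/23 ≈ -1110.3)
(-398*(-24))/(1/P) + b/(-22267) = (-398*(-24))/(1/(-25536/23)) - 6632/(-22267) = 9552/(-23/25536) - 6632*(-1/22267) = 9552*(-25536/23) + 6632/22267 = -243919872/23 + 6632/22267 = -5431363637288/512141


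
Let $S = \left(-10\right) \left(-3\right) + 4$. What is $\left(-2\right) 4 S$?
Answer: $-272$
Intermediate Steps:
$S = 34$ ($S = 30 + 4 = 34$)
$\left(-2\right) 4 S = \left(-2\right) 4 \cdot 34 = \left(-8\right) 34 = -272$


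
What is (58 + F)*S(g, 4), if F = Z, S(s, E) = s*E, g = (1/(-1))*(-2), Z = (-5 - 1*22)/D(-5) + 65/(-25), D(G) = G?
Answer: 2432/5 ≈ 486.40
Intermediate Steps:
Z = 14/5 (Z = (-5 - 1*22)/(-5) + 65/(-25) = (-5 - 22)*(-1/5) + 65*(-1/25) = -27*(-1/5) - 13/5 = 27/5 - 13/5 = 14/5 ≈ 2.8000)
g = 2 (g = (1*(-1))*(-2) = -1*(-2) = 2)
S(s, E) = E*s
F = 14/5 ≈ 2.8000
(58 + F)*S(g, 4) = (58 + 14/5)*(4*2) = (304/5)*8 = 2432/5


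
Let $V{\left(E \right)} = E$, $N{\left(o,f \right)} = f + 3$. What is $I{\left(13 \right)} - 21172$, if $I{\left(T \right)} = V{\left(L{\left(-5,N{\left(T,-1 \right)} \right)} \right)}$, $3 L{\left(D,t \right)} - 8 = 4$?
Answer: $-21168$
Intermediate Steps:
$N{\left(o,f \right)} = 3 + f$
$L{\left(D,t \right)} = 4$ ($L{\left(D,t \right)} = \frac{8}{3} + \frac{1}{3} \cdot 4 = \frac{8}{3} + \frac{4}{3} = 4$)
$I{\left(T \right)} = 4$
$I{\left(13 \right)} - 21172 = 4 - 21172 = -21168$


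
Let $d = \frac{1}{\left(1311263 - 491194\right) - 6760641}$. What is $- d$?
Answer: $\frac{1}{5940572} \approx 1.6833 \cdot 10^{-7}$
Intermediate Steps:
$d = - \frac{1}{5940572}$ ($d = \frac{1}{820069 - 6760641} = \frac{1}{-5940572} = - \frac{1}{5940572} \approx -1.6833 \cdot 10^{-7}$)
$- d = \left(-1\right) \left(- \frac{1}{5940572}\right) = \frac{1}{5940572}$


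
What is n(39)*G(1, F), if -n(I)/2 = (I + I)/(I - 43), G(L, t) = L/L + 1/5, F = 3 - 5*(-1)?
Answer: 234/5 ≈ 46.800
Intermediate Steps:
F = 8 (F = 3 + 5 = 8)
G(L, t) = 6/5 (G(L, t) = 1 + 1*(1/5) = 1 + 1/5 = 6/5)
n(I) = -4*I/(-43 + I) (n(I) = -2*(I + I)/(I - 43) = -2*2*I/(-43 + I) = -4*I/(-43 + I))
n(39)*G(1, F) = -4*39/(-43 + 39)*(6/5) = -4*39/(-4)*(6/5) = -4*39*(-1/4)*(6/5) = 39*(6/5) = 234/5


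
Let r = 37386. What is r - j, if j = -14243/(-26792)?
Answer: 1001631469/26792 ≈ 37385.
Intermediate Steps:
j = 14243/26792 (j = -14243*(-1/26792) = 14243/26792 ≈ 0.53161)
r - j = 37386 - 1*14243/26792 = 37386 - 14243/26792 = 1001631469/26792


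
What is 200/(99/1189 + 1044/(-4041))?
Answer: -106772200/93473 ≈ -1142.3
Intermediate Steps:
200/(99/1189 + 1044/(-4041)) = 200/(99*(1/1189) + 1044*(-1/4041)) = 200/(99/1189 - 116/449) = 200/(-93473/533861) = 200*(-533861/93473) = -106772200/93473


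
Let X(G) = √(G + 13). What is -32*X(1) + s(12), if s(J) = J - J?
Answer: -32*√14 ≈ -119.73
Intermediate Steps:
X(G) = √(13 + G)
s(J) = 0
-32*X(1) + s(12) = -32*√(13 + 1) + 0 = -32*√14 + 0 = -32*√14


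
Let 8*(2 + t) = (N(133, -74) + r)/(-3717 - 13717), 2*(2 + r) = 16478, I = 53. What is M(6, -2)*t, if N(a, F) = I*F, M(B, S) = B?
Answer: -849777/69736 ≈ -12.186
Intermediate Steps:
N(a, F) = 53*F
r = 8237 (r = -2 + (½)*16478 = -2 + 8239 = 8237)
t = -283259/139472 (t = -2 + ((53*(-74) + 8237)/(-3717 - 13717))/8 = -2 + ((-3922 + 8237)/(-17434))/8 = -2 + (4315*(-1/17434))/8 = -2 + (⅛)*(-4315/17434) = -2 - 4315/139472 = -283259/139472 ≈ -2.0309)
M(6, -2)*t = 6*(-283259/139472) = -849777/69736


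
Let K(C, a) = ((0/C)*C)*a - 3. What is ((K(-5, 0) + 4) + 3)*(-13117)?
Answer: -52468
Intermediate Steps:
K(C, a) = -3 (K(C, a) = (0*C)*a - 3 = 0*a - 3 = 0 - 3 = -3)
((K(-5, 0) + 4) + 3)*(-13117) = ((-3 + 4) + 3)*(-13117) = (1 + 3)*(-13117) = 4*(-13117) = -52468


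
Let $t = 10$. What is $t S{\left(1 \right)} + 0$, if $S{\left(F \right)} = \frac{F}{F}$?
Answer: $10$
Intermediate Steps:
$S{\left(F \right)} = 1$
$t S{\left(1 \right)} + 0 = 10 \cdot 1 + 0 = 10 + 0 = 10$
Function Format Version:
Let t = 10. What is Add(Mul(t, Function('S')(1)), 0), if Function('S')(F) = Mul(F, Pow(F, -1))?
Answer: 10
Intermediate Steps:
Function('S')(F) = 1
Add(Mul(t, Function('S')(1)), 0) = Add(Mul(10, 1), 0) = Add(10, 0) = 10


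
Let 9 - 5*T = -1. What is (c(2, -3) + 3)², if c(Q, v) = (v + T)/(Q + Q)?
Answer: 121/16 ≈ 7.5625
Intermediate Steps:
T = 2 (T = 9/5 - ⅕*(-1) = 9/5 + ⅕ = 2)
c(Q, v) = (2 + v)/(2*Q) (c(Q, v) = (v + 2)/(Q + Q) = (2 + v)/((2*Q)) = (2 + v)*(1/(2*Q)) = (2 + v)/(2*Q))
(c(2, -3) + 3)² = ((½)*(2 - 3)/2 + 3)² = ((½)*(½)*(-1) + 3)² = (-¼ + 3)² = (11/4)² = 121/16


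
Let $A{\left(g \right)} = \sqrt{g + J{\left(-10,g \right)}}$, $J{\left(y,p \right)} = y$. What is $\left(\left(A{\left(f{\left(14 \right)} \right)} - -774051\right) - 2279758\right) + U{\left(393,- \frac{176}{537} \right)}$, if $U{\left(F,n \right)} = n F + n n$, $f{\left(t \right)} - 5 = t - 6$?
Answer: $- \frac{434236334123}{288369} + \sqrt{3} \approx -1.5058 \cdot 10^{6}$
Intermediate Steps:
$f{\left(t \right)} = -1 + t$ ($f{\left(t \right)} = 5 + \left(t - 6\right) = 5 + \left(-6 + t\right) = -1 + t$)
$A{\left(g \right)} = \sqrt{-10 + g}$ ($A{\left(g \right)} = \sqrt{g - 10} = \sqrt{-10 + g}$)
$U{\left(F,n \right)} = n^{2} + F n$ ($U{\left(F,n \right)} = F n + n^{2} = n^{2} + F n$)
$\left(\left(A{\left(f{\left(14 \right)} \right)} - -774051\right) - 2279758\right) + U{\left(393,- \frac{176}{537} \right)} = \left(\left(\sqrt{-10 + \left(-1 + 14\right)} - -774051\right) - 2279758\right) + - \frac{176}{537} \left(393 - \frac{176}{537}\right) = \left(\left(\sqrt{-10 + 13} + 774051\right) - 2279758\right) + \left(-176\right) \frac{1}{537} \left(393 - \frac{176}{537}\right) = \left(\left(\sqrt{3} + 774051\right) - 2279758\right) - \frac{176 \left(393 - \frac{176}{537}\right)}{537} = \left(\left(774051 + \sqrt{3}\right) - 2279758\right) - \frac{37112240}{288369} = \left(-1505707 + \sqrt{3}\right) - \frac{37112240}{288369} = - \frac{434236334123}{288369} + \sqrt{3}$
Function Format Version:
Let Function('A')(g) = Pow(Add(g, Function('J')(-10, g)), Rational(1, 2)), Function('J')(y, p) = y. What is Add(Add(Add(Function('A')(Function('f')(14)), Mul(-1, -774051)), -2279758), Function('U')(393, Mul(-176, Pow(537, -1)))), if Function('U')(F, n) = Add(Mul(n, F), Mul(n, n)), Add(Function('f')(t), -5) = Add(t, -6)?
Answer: Add(Rational(-434236334123, 288369), Pow(3, Rational(1, 2))) ≈ -1.5058e+6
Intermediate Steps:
Function('f')(t) = Add(-1, t) (Function('f')(t) = Add(5, Add(t, -6)) = Add(5, Add(-6, t)) = Add(-1, t))
Function('A')(g) = Pow(Add(-10, g), Rational(1, 2)) (Function('A')(g) = Pow(Add(g, -10), Rational(1, 2)) = Pow(Add(-10, g), Rational(1, 2)))
Function('U')(F, n) = Add(Pow(n, 2), Mul(F, n)) (Function('U')(F, n) = Add(Mul(F, n), Pow(n, 2)) = Add(Pow(n, 2), Mul(F, n)))
Add(Add(Add(Function('A')(Function('f')(14)), Mul(-1, -774051)), -2279758), Function('U')(393, Mul(-176, Pow(537, -1)))) = Add(Add(Add(Pow(Add(-10, Add(-1, 14)), Rational(1, 2)), Mul(-1, -774051)), -2279758), Mul(Mul(-176, Pow(537, -1)), Add(393, Mul(-176, Pow(537, -1))))) = Add(Add(Add(Pow(Add(-10, 13), Rational(1, 2)), 774051), -2279758), Mul(Mul(-176, Rational(1, 537)), Add(393, Mul(-176, Rational(1, 537))))) = Add(Add(Add(Pow(3, Rational(1, 2)), 774051), -2279758), Mul(Rational(-176, 537), Add(393, Rational(-176, 537)))) = Add(Add(Add(774051, Pow(3, Rational(1, 2))), -2279758), Mul(Rational(-176, 537), Rational(210865, 537))) = Add(Add(-1505707, Pow(3, Rational(1, 2))), Rational(-37112240, 288369)) = Add(Rational(-434236334123, 288369), Pow(3, Rational(1, 2)))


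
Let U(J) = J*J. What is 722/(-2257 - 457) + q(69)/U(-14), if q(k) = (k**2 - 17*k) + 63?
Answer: 4883651/265972 ≈ 18.362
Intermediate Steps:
q(k) = 63 + k**2 - 17*k
U(J) = J**2
722/(-2257 - 457) + q(69)/U(-14) = 722/(-2257 - 457) + (63 + 69**2 - 17*69)/((-14)**2) = 722/(-2714) + (63 + 4761 - 1173)/196 = 722*(-1/2714) + 3651*(1/196) = -361/1357 + 3651/196 = 4883651/265972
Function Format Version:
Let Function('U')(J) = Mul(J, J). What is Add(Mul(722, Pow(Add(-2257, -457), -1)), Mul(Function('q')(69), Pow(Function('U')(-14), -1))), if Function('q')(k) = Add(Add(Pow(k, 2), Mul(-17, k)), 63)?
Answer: Rational(4883651, 265972) ≈ 18.362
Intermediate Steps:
Function('q')(k) = Add(63, Pow(k, 2), Mul(-17, k))
Function('U')(J) = Pow(J, 2)
Add(Mul(722, Pow(Add(-2257, -457), -1)), Mul(Function('q')(69), Pow(Function('U')(-14), -1))) = Add(Mul(722, Pow(Add(-2257, -457), -1)), Mul(Add(63, Pow(69, 2), Mul(-17, 69)), Pow(Pow(-14, 2), -1))) = Add(Mul(722, Pow(-2714, -1)), Mul(Add(63, 4761, -1173), Pow(196, -1))) = Add(Mul(722, Rational(-1, 2714)), Mul(3651, Rational(1, 196))) = Add(Rational(-361, 1357), Rational(3651, 196)) = Rational(4883651, 265972)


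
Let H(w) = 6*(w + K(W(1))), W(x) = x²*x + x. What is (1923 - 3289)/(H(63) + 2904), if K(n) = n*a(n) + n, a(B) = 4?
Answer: -683/1671 ≈ -0.40874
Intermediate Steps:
W(x) = x + x³ (W(x) = x³ + x = x + x³)
K(n) = 5*n (K(n) = n*4 + n = 4*n + n = 5*n)
H(w) = 60 + 6*w (H(w) = 6*(w + 5*(1 + 1³)) = 6*(w + 5*(1 + 1)) = 6*(w + 5*2) = 6*(w + 10) = 6*(10 + w) = 60 + 6*w)
(1923 - 3289)/(H(63) + 2904) = (1923 - 3289)/((60 + 6*63) + 2904) = -1366/((60 + 378) + 2904) = -1366/(438 + 2904) = -1366/3342 = -1366*1/3342 = -683/1671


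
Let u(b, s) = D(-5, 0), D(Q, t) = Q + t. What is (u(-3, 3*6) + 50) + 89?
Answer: 134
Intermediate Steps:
u(b, s) = -5 (u(b, s) = -5 + 0 = -5)
(u(-3, 3*6) + 50) + 89 = (-5 + 50) + 89 = 45 + 89 = 134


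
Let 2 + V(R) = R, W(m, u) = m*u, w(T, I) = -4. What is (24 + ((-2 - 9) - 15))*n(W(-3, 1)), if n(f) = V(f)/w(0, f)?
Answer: -5/2 ≈ -2.5000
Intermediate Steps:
V(R) = -2 + R
n(f) = ½ - f/4 (n(f) = (-2 + f)/(-4) = (-2 + f)*(-¼) = ½ - f/4)
(24 + ((-2 - 9) - 15))*n(W(-3, 1)) = (24 + ((-2 - 9) - 15))*(½ - (-3)/4) = (24 + (-11 - 15))*(½ - ¼*(-3)) = (24 - 26)*(½ + ¾) = -2*5/4 = -5/2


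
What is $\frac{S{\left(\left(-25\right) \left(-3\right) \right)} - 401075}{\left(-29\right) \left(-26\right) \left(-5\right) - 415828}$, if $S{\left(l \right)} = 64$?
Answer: $\frac{401011}{419598} \approx 0.9557$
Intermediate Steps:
$\frac{S{\left(\left(-25\right) \left(-3\right) \right)} - 401075}{\left(-29\right) \left(-26\right) \left(-5\right) - 415828} = \frac{64 - 401075}{\left(-29\right) \left(-26\right) \left(-5\right) - 415828} = - \frac{401011}{754 \left(-5\right) - 415828} = - \frac{401011}{-3770 - 415828} = - \frac{401011}{-419598} = \left(-401011\right) \left(- \frac{1}{419598}\right) = \frac{401011}{419598}$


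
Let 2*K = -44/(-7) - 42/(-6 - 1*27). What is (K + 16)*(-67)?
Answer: -102041/77 ≈ -1325.2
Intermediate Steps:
K = 291/77 (K = (-44/(-7) - 42/(-6 - 1*27))/2 = (-44*(-⅐) - 42/(-6 - 27))/2 = (44/7 - 42/(-33))/2 = (44/7 - 42*(-1/33))/2 = (44/7 + 14/11)/2 = (½)*(582/77) = 291/77 ≈ 3.7792)
(K + 16)*(-67) = (291/77 + 16)*(-67) = (1523/77)*(-67) = -102041/77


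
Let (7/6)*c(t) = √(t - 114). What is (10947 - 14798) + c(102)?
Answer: -3851 + 12*I*√3/7 ≈ -3851.0 + 2.9692*I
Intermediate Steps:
c(t) = 6*√(-114 + t)/7 (c(t) = 6*√(t - 114)/7 = 6*√(-114 + t)/7)
(10947 - 14798) + c(102) = (10947 - 14798) + 6*√(-114 + 102)/7 = -3851 + 6*√(-12)/7 = -3851 + 6*(2*I*√3)/7 = -3851 + 12*I*√3/7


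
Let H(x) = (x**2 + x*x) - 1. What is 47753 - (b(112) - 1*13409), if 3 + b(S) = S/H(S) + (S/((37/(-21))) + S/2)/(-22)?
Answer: 624516108721/10210409 ≈ 61165.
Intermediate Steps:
H(x) = -1 + 2*x**2 (H(x) = (x**2 + x**2) - 1 = 2*x**2 - 1 = -1 + 2*x**2)
b(S) = -3 + 5*S/1628 + S/(-1 + 2*S**2) (b(S) = -3 + (S/(-1 + 2*S**2) + (S/((37/(-21))) + S/2)/(-22)) = -3 + (S/(-1 + 2*S**2) + (S/((37*(-1/21))) + S*(1/2))*(-1/22)) = -3 + (S/(-1 + 2*S**2) + (S/(-37/21) + S/2)*(-1/22)) = -3 + (S/(-1 + 2*S**2) + (S*(-21/37) + S/2)*(-1/22)) = -3 + (S/(-1 + 2*S**2) + (-21*S/37 + S/2)*(-1/22)) = -3 + (S/(-1 + 2*S**2) - 5*S/74*(-1/22)) = -3 + (S/(-1 + 2*S**2) + 5*S/1628) = -3 + (5*S/1628 + S/(-1 + 2*S**2)) = -3 + 5*S/1628 + S/(-1 + 2*S**2))
47753 - (b(112) - 1*13409) = 47753 - ((1628*112 + (-1 + 2*112**2)*(-4884 + 5*112))/(1628*(-1 + 2*112**2)) - 1*13409) = 47753 - ((182336 + (-1 + 2*12544)*(-4884 + 560))/(1628*(-1 + 2*12544)) - 13409) = 47753 - ((182336 + (-1 + 25088)*(-4324))/(1628*(-1 + 25088)) - 13409) = 47753 - ((1/1628)*(182336 + 25087*(-4324))/25087 - 13409) = 47753 - ((1/1628)*(1/25087)*(182336 - 108476188) - 13409) = 47753 - ((1/1628)*(1/25087)*(-108293852) - 13409) = 47753 - (-27073463/10210409 - 13409) = 47753 - 1*(-136938447744/10210409) = 47753 + 136938447744/10210409 = 624516108721/10210409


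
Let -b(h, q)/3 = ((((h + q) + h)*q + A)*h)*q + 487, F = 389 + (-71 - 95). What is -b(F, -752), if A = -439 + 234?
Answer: -115663451355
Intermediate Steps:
F = 223 (F = 389 - 166 = 223)
A = -205
b(h, q) = -1461 - 3*h*q*(-205 + q*(q + 2*h)) (b(h, q) = -3*(((((h + q) + h)*q - 205)*h)*q + 487) = -3*((((q + 2*h)*q - 205)*h)*q + 487) = -3*(((q*(q + 2*h) - 205)*h)*q + 487) = -3*(((-205 + q*(q + 2*h))*h)*q + 487) = -3*((h*(-205 + q*(q + 2*h)))*q + 487) = -3*(h*q*(-205 + q*(q + 2*h)) + 487) = -3*(487 + h*q*(-205 + q*(q + 2*h))) = -1461 - 3*h*q*(-205 + q*(q + 2*h)))
-b(F, -752) = -(-1461 - 6*223**2*(-752)**2 - 3*223*(-752)**3 + 615*223*(-752)) = -(-1461 - 6*49729*565504 - 3*223*(-425259008) - 103133040) = -(-1461 - 168731690496 + 284498276352 - 103133040) = -1*115663451355 = -115663451355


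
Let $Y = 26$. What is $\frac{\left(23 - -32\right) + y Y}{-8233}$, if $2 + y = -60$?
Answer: $\frac{1557}{8233} \approx 0.18912$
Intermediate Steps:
$y = -62$ ($y = -2 - 60 = -62$)
$\frac{\left(23 - -32\right) + y Y}{-8233} = \frac{\left(23 - -32\right) - 1612}{-8233} = \left(\left(23 + 32\right) - 1612\right) \left(- \frac{1}{8233}\right) = \left(55 - 1612\right) \left(- \frac{1}{8233}\right) = \left(-1557\right) \left(- \frac{1}{8233}\right) = \frac{1557}{8233}$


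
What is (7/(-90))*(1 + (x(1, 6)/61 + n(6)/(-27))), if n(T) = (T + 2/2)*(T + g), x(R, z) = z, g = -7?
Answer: -7826/74115 ≈ -0.10559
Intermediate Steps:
n(T) = (1 + T)*(-7 + T) (n(T) = (T + 2/2)*(T - 7) = (T + 2*(½))*(-7 + T) = (T + 1)*(-7 + T) = (1 + T)*(-7 + T))
(7/(-90))*(1 + (x(1, 6)/61 + n(6)/(-27))) = (7/(-90))*(1 + (6/61 + (-7 + 6² - 6*6)/(-27))) = (7*(-1/90))*(1 + (6*(1/61) + (-7 + 36 - 36)*(-1/27))) = -7*(1 + (6/61 - 7*(-1/27)))/90 = -7*(1 + (6/61 + 7/27))/90 = -7*(1 + 589/1647)/90 = -7/90*2236/1647 = -7826/74115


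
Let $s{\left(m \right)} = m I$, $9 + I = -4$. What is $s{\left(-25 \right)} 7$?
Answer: $2275$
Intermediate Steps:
$I = -13$ ($I = -9 - 4 = -13$)
$s{\left(m \right)} = - 13 m$ ($s{\left(m \right)} = m \left(-13\right) = - 13 m$)
$s{\left(-25 \right)} 7 = \left(-13\right) \left(-25\right) 7 = 325 \cdot 7 = 2275$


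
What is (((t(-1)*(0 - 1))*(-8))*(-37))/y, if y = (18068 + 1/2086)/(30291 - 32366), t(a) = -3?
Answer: -1281221200/12563283 ≈ -101.98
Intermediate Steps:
y = -37689849/4328450 (y = (18068 + 1/2086)/(-2075) = (37689849/2086)*(-1/2075) = -37689849/4328450 ≈ -8.7075)
(((t(-1)*(0 - 1))*(-8))*(-37))/y = ((-3*(0 - 1)*(-8))*(-37))/(-37689849/4328450) = ((-3*(-1)*(-8))*(-37))*(-4328450/37689849) = ((3*(-8))*(-37))*(-4328450/37689849) = -24*(-37)*(-4328450/37689849) = 888*(-4328450/37689849) = -1281221200/12563283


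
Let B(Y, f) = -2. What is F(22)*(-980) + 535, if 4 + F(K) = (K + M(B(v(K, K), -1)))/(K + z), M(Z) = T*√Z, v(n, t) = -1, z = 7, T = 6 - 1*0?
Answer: 107635/29 - 5880*I*√2/29 ≈ 3711.6 - 286.74*I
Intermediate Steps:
T = 6 (T = 6 + 0 = 6)
M(Z) = 6*√Z
F(K) = -4 + (K + 6*I*√2)/(7 + K) (F(K) = -4 + (K + 6*√(-2))/(K + 7) = -4 + (K + 6*(I*√2))/(7 + K) = -4 + (K + 6*I*√2)/(7 + K))
F(22)*(-980) + 535 = ((-28 - 3*22 + 6*I*√2)/(7 + 22))*(-980) + 535 = ((-28 - 66 + 6*I*√2)/29)*(-980) + 535 = ((-94 + 6*I*√2)/29)*(-980) + 535 = (-94/29 + 6*I*√2/29)*(-980) + 535 = (92120/29 - 5880*I*√2/29) + 535 = 107635/29 - 5880*I*√2/29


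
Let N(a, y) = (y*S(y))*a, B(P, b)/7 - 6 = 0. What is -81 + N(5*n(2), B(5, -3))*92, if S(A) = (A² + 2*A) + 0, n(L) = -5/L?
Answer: -89258481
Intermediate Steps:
B(P, b) = 42 (B(P, b) = 42 + 7*0 = 42 + 0 = 42)
S(A) = A² + 2*A
N(a, y) = a*y²*(2 + y) (N(a, y) = (y*(y*(2 + y)))*a = (y²*(2 + y))*a = a*y²*(2 + y))
-81 + N(5*n(2), B(5, -3))*92 = -81 + ((5*(-5/2))*42²*(2 + 42))*92 = -81 + ((5*(-5*½))*1764*44)*92 = -81 + ((5*(-5/2))*1764*44)*92 = -81 - 25/2*1764*44*92 = -81 - 970200*92 = -81 - 89258400 = -89258481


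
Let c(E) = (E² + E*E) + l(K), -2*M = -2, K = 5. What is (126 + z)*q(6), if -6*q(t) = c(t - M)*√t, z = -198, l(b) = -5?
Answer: 540*√6 ≈ 1322.7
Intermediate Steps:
M = 1 (M = -½*(-2) = 1)
c(E) = -5 + 2*E² (c(E) = (E² + E*E) - 5 = (E² + E²) - 5 = 2*E² - 5 = -5 + 2*E²)
q(t) = -√t*(-5 + 2*(-1 + t)²)/6 (q(t) = -(-5 + 2*(t - 1*1)²)*√t/6 = -(-5 + 2*(t - 1)²)*√t/6 = -(-5 + 2*(-1 + t)²)*√t/6 = -√t*(-5 + 2*(-1 + t)²)/6)
(126 + z)*q(6) = (126 - 198)*(√6*(5 - 2*(-1 + 6)²)/6) = -12*√6*(5 - 2*5²) = -12*√6*(5 - 2*25) = -12*√6*(5 - 50) = -12*√6*(-45) = -(-540)*√6 = 540*√6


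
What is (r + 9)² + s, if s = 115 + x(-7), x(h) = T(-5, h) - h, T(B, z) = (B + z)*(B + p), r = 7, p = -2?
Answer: 462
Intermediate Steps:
T(B, z) = (-2 + B)*(B + z) (T(B, z) = (B + z)*(B - 2) = (B + z)*(-2 + B) = (-2 + B)*(B + z))
x(h) = 35 - 8*h (x(h) = ((-5)² - 2*(-5) - 2*h - 5*h) - h = (25 + 10 - 2*h - 5*h) - h = (35 - 7*h) - h = 35 - 8*h)
s = 206 (s = 115 + (35 - 8*(-7)) = 115 + (35 + 56) = 115 + 91 = 206)
(r + 9)² + s = (7 + 9)² + 206 = 16² + 206 = 256 + 206 = 462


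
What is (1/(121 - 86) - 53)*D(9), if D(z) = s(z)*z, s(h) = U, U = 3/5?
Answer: -50058/175 ≈ -286.05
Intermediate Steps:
U = 3/5 (U = 3*(1/5) = 3/5 ≈ 0.60000)
s(h) = 3/5
D(z) = 3*z/5
(1/(121 - 86) - 53)*D(9) = (1/(121 - 86) - 53)*((3/5)*9) = (1/35 - 53)*(27/5) = -1854/35*27/5 = -50058/175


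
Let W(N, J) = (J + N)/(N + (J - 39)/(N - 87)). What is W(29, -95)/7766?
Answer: -87/320524 ≈ -0.00027143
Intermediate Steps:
W(N, J) = (J + N)/(N + (-39 + J)/(-87 + N))
W(29, -95)/7766 = ((29² - 87*(-95) - 87*29 - 95*29)/(-39 - 95 + 29² - 87*29))/7766 = ((841 + 8265 - 2523 - 2755)/(-39 - 95 + 841 - 2523))*(1/7766) = (3828/(-1816))*(1/7766) = -1/1816*3828*(1/7766) = -957/454*1/7766 = -87/320524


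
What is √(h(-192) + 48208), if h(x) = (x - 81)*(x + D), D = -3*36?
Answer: 2*√32527 ≈ 360.71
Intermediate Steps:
D = -108
h(x) = (-108 + x)*(-81 + x) (h(x) = (x - 81)*(x - 108) = (-81 + x)*(-108 + x) = (-108 + x)*(-81 + x))
√(h(-192) + 48208) = √((8748 + (-192)² - 189*(-192)) + 48208) = √((8748 + 36864 + 36288) + 48208) = √(81900 + 48208) = √130108 = 2*√32527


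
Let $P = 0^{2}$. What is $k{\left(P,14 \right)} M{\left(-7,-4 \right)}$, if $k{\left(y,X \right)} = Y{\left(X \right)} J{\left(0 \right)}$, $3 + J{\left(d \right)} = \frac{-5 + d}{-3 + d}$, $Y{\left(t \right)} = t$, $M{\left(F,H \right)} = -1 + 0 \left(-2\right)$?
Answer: $\frac{56}{3} \approx 18.667$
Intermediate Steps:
$M{\left(F,H \right)} = -1$ ($M{\left(F,H \right)} = -1 + 0 = -1$)
$P = 0$
$J{\left(d \right)} = -3 + \frac{-5 + d}{-3 + d}$
$k{\left(y,X \right)} = - \frac{4 X}{3}$ ($k{\left(y,X \right)} = X \frac{2 \left(2 - 0\right)}{-3 + 0} = X \frac{2 \left(2 + 0\right)}{-3} = X 2 \left(- \frac{1}{3}\right) 2 = X \left(- \frac{4}{3}\right) = - \frac{4 X}{3}$)
$k{\left(P,14 \right)} M{\left(-7,-4 \right)} = \left(- \frac{4}{3}\right) 14 \left(-1\right) = \left(- \frac{56}{3}\right) \left(-1\right) = \frac{56}{3}$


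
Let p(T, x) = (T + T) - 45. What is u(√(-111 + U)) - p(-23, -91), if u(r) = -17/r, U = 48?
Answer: 91 + 17*I*√7/21 ≈ 91.0 + 2.1418*I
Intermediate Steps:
p(T, x) = -45 + 2*T (p(T, x) = 2*T - 45 = -45 + 2*T)
u(√(-111 + U)) - p(-23, -91) = -17/√(-111 + 48) - (-45 + 2*(-23)) = -17*(-I*√7/21) - (-45 - 46) = -17*(-I*√7/21) - 1*(-91) = -(-17)*I*√7/21 + 91 = 17*I*√7/21 + 91 = 91 + 17*I*√7/21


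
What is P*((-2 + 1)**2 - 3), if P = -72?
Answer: 144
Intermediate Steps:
P*((-2 + 1)**2 - 3) = -72*((-2 + 1)**2 - 3) = -72*((-1)**2 - 3) = -72*(1 - 3) = -72*(-2) = 144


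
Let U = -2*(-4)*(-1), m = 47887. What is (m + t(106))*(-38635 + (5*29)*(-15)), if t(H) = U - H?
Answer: -1949616130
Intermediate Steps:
U = -8 (U = 8*(-1) = -8)
t(H) = -8 - H
(m + t(106))*(-38635 + (5*29)*(-15)) = (47887 + (-8 - 1*106))*(-38635 + (5*29)*(-15)) = (47887 + (-8 - 106))*(-38635 + 145*(-15)) = (47887 - 114)*(-38635 - 2175) = 47773*(-40810) = -1949616130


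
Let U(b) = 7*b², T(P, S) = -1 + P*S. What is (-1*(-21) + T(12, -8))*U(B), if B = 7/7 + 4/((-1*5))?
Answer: -532/25 ≈ -21.280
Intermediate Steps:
B = ⅕ (B = 7*(⅐) + 4/(-5) = 1 + 4*(-⅕) = 1 - ⅘ = ⅕ ≈ 0.20000)
(-1*(-21) + T(12, -8))*U(B) = (-1*(-21) + (-1 + 12*(-8)))*(7*(⅕)²) = (21 + (-1 - 96))*(7*(1/25)) = (21 - 97)*(7/25) = -76*7/25 = -532/25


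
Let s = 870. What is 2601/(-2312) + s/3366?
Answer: -3889/4488 ≈ -0.86653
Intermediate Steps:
2601/(-2312) + s/3366 = 2601/(-2312) + 870/3366 = 2601*(-1/2312) + 870*(1/3366) = -9/8 + 145/561 = -3889/4488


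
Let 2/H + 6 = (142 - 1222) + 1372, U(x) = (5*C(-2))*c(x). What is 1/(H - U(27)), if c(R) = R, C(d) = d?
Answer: 143/38611 ≈ 0.0037036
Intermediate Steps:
U(x) = -10*x (U(x) = (5*(-2))*x = -10*x)
H = 1/143 (H = 2/(-6 + ((142 - 1222) + 1372)) = 2/(-6 + (-1080 + 1372)) = 2/(-6 + 292) = 2/286 = 2*(1/286) = 1/143 ≈ 0.0069930)
1/(H - U(27)) = 1/(1/143 - (-10)*27) = 1/(1/143 - 1*(-270)) = 1/(1/143 + 270) = 1/(38611/143) = 143/38611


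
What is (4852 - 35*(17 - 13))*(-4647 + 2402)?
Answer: -10578440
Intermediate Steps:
(4852 - 35*(17 - 13))*(-4647 + 2402) = (4852 - 35*4)*(-2245) = (4852 - 140)*(-2245) = 4712*(-2245) = -10578440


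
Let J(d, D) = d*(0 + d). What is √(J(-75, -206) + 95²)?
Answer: 5*√586 ≈ 121.04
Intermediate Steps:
J(d, D) = d² (J(d, D) = d*d = d²)
√(J(-75, -206) + 95²) = √((-75)² + 95²) = √(5625 + 9025) = √14650 = 5*√586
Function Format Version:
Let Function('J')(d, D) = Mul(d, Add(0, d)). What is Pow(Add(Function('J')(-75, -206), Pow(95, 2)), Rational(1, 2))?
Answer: Mul(5, Pow(586, Rational(1, 2))) ≈ 121.04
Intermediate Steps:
Function('J')(d, D) = Pow(d, 2) (Function('J')(d, D) = Mul(d, d) = Pow(d, 2))
Pow(Add(Function('J')(-75, -206), Pow(95, 2)), Rational(1, 2)) = Pow(Add(Pow(-75, 2), Pow(95, 2)), Rational(1, 2)) = Pow(Add(5625, 9025), Rational(1, 2)) = Pow(14650, Rational(1, 2)) = Mul(5, Pow(586, Rational(1, 2)))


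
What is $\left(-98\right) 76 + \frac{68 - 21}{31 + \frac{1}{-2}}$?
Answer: $- \frac{454234}{61} \approx -7446.5$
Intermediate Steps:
$\left(-98\right) 76 + \frac{68 - 21}{31 + \frac{1}{-2}} = -7448 + \frac{47}{31 - \frac{1}{2}} = -7448 + \frac{47}{\frac{61}{2}} = -7448 + 47 \cdot \frac{2}{61} = -7448 + \frac{94}{61} = - \frac{454234}{61}$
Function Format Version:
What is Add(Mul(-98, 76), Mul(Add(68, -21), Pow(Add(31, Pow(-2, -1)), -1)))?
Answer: Rational(-454234, 61) ≈ -7446.5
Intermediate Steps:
Add(Mul(-98, 76), Mul(Add(68, -21), Pow(Add(31, Pow(-2, -1)), -1))) = Add(-7448, Mul(47, Pow(Add(31, Rational(-1, 2)), -1))) = Add(-7448, Mul(47, Pow(Rational(61, 2), -1))) = Add(-7448, Mul(47, Rational(2, 61))) = Add(-7448, Rational(94, 61)) = Rational(-454234, 61)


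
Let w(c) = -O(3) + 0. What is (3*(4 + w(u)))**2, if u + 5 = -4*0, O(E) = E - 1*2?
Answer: 81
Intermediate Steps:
O(E) = -2 + E (O(E) = E - 2 = -2 + E)
u = -5 (u = -5 - 4*0 = -5 + 0 = -5)
w(c) = -1 (w(c) = -(-2 + 3) + 0 = -1*1 + 0 = -1 + 0 = -1)
(3*(4 + w(u)))**2 = (3*(4 - 1))**2 = (3*3)**2 = 9**2 = 81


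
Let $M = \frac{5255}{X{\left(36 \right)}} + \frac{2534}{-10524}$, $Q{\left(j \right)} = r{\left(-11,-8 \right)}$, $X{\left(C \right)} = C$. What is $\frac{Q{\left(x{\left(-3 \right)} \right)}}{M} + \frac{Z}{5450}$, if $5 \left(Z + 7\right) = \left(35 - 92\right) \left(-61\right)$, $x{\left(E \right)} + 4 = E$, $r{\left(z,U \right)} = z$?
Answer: $\frac{3186524293}{62689074625} \approx 0.050831$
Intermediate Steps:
$x{\left(E \right)} = -4 + E$
$Q{\left(j \right)} = -11$
$M = \frac{4601033}{31572}$ ($M = \frac{5255}{36} + \frac{2534}{-10524} = 5255 \cdot \frac{1}{36} + 2534 \left(- \frac{1}{10524}\right) = \frac{5255}{36} - \frac{1267}{5262} = \frac{4601033}{31572} \approx 145.73$)
$Z = \frac{3442}{5}$ ($Z = -7 + \frac{\left(35 - 92\right) \left(-61\right)}{5} = -7 + \frac{\left(-57\right) \left(-61\right)}{5} = -7 + \frac{1}{5} \cdot 3477 = -7 + \frac{3477}{5} = \frac{3442}{5} \approx 688.4$)
$\frac{Q{\left(x{\left(-3 \right)} \right)}}{M} + \frac{Z}{5450} = - \frac{11}{\frac{4601033}{31572}} + \frac{3442}{5 \cdot 5450} = \left(-11\right) \frac{31572}{4601033} + \frac{3442}{5} \cdot \frac{1}{5450} = - \frac{347292}{4601033} + \frac{1721}{13625} = \frac{3186524293}{62689074625}$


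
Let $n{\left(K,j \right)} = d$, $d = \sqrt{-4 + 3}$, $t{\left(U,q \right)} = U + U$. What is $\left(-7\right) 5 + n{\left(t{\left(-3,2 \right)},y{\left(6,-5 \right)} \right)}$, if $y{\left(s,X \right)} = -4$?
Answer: $-35 + i \approx -35.0 + 1.0 i$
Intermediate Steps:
$t{\left(U,q \right)} = 2 U$
$d = i$ ($d = \sqrt{-1} = i \approx 1.0 i$)
$n{\left(K,j \right)} = i$
$\left(-7\right) 5 + n{\left(t{\left(-3,2 \right)},y{\left(6,-5 \right)} \right)} = \left(-7\right) 5 + i = -35 + i$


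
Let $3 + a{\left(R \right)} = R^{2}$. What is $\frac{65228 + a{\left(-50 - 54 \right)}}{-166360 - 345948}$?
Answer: $- \frac{76041}{512308} \approx -0.14843$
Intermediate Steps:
$a{\left(R \right)} = -3 + R^{2}$
$\frac{65228 + a{\left(-50 - 54 \right)}}{-166360 - 345948} = \frac{65228 - \left(3 - \left(-50 - 54\right)^{2}\right)}{-166360 - 345948} = \frac{65228 - \left(3 - \left(-50 + \left(-119 + 65\right)\right)^{2}\right)}{-512308} = \left(65228 - \left(3 - \left(-50 - 54\right)^{2}\right)\right) \left(- \frac{1}{512308}\right) = \left(65228 - \left(3 - \left(-104\right)^{2}\right)\right) \left(- \frac{1}{512308}\right) = \left(65228 + \left(-3 + 10816\right)\right) \left(- \frac{1}{512308}\right) = \left(65228 + 10813\right) \left(- \frac{1}{512308}\right) = 76041 \left(- \frac{1}{512308}\right) = - \frac{76041}{512308}$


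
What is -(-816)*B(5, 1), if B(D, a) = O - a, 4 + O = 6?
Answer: 816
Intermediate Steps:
O = 2 (O = -4 + 6 = 2)
B(D, a) = 2 - a
-(-816)*B(5, 1) = -(-816)*(2 - 1*1) = -(-816)*(2 - 1) = -(-816) = -272*(-3) = 816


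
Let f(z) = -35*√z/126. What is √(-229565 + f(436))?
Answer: √(-2066085 - 5*√109)/3 ≈ 479.14*I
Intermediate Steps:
f(z) = -5*√z/18 (f(z) = -35*√z*(1/126) = -5*√z/18)
√(-229565 + f(436)) = √(-229565 - 5*√109/9)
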